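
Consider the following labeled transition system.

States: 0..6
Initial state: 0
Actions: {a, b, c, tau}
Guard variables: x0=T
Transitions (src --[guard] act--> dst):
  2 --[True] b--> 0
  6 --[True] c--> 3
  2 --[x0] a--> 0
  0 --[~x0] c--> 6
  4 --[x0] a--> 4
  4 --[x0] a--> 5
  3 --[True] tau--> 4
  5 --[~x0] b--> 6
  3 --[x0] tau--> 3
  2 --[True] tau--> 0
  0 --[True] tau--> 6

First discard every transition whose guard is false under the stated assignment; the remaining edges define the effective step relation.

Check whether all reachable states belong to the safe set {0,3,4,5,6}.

Safe = {0,3,4,5,6}
Reachable = {0,3,4,5,6}
  0: ok
  3: ok
  4: ok
  5: ok
  6: ok

Answer: INVARIANT HOLDS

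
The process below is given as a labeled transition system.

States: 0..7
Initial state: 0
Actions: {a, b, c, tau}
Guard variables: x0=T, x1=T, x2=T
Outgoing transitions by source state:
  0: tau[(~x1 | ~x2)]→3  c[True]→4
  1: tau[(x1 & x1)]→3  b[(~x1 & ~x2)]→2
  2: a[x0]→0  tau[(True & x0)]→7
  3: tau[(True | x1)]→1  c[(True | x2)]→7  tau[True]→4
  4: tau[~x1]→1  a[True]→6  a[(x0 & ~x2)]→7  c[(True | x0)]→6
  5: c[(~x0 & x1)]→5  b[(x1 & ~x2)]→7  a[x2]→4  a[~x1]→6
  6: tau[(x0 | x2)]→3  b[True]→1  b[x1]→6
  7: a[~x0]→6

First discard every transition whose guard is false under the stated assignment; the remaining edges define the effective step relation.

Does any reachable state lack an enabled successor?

Reachable = {0,1,3,4,6,7}
  0: c→4  [1 out]
  1: tau→3  [1 out]
  3: c→7  tau→1  tau→4  [3 out]
  4: a→6  c→6  [2 out]
  6: b→1  b→6  tau→3  [3 out]
  7: ∅  [STUCK]
witness 7: c·a·tau·c

Answer: DEADLOCK at state 7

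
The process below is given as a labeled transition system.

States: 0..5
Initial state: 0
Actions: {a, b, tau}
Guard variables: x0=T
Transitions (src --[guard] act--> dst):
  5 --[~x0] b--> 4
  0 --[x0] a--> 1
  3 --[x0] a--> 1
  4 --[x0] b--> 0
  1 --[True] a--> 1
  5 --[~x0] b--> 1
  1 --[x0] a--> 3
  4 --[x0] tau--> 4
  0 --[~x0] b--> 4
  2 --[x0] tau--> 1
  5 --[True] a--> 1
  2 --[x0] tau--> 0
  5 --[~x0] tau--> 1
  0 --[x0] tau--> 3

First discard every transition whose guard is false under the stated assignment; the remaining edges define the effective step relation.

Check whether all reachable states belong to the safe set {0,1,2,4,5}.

Safe = {0,1,2,4,5}
Reach set: {0,1,3}
  0: safe
  1: safe
  3: outside
witness against invariant: tau → 3

Answer: INVARIANT VIOLATED at state 3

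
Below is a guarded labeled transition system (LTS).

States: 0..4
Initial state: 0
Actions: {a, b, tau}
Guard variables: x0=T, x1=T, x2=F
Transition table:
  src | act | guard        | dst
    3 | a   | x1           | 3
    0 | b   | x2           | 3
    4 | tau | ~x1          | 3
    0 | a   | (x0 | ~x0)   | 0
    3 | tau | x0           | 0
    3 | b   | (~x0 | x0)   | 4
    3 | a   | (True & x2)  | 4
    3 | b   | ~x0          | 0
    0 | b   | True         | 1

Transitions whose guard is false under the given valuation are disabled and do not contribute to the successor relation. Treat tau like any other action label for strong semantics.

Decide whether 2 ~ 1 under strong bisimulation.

Answer: BISIMILAR

Analysis:
Compute ~ classes (split until stable):
  round 0: {{0,1,2,3,4}}
  round 1: {{0},{1,2,4},{3}}
Fixed point at round 2; 3 class(es).
2∈{1,2,4}, 1∈{1,2,4}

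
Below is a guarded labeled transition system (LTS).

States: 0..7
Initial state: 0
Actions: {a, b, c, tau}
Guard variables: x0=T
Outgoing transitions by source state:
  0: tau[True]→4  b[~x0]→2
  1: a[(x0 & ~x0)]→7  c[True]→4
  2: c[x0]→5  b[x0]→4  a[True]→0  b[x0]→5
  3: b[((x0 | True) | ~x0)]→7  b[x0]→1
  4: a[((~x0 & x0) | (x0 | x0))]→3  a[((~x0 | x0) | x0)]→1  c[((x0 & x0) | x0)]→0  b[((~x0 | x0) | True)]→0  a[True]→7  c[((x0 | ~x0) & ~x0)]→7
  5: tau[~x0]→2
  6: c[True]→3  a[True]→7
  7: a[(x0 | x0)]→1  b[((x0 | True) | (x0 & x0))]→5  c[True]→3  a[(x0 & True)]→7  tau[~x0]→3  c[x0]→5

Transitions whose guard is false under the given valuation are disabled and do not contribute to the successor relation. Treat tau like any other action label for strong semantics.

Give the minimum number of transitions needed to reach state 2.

Answer: UNREACHABLE

Trace:
BFS to 2:
  Layer 0: {0}
  Layer 1: {4}
  Layer 2: {1,3,7}
  Layer 3: {5}
2 never appears.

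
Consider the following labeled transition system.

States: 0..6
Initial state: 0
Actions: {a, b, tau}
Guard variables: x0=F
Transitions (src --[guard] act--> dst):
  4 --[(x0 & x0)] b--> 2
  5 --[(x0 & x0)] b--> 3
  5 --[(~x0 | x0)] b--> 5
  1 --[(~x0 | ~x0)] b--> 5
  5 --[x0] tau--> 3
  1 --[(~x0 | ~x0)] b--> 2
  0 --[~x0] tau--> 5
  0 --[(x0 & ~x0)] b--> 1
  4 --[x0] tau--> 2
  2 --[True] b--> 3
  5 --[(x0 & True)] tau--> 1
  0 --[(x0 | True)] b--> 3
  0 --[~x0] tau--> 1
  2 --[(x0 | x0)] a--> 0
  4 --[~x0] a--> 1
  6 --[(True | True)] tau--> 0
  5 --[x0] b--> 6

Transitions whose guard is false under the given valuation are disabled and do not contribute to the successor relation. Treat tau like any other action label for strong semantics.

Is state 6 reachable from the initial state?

9 transition(s) survive guard evaluation.
depth 0: {0}
depth 1: {1,3,5}  total {0,1,3,5}
depth 2: {2}  total {0,1,2,3,5}
Reachable = {0,1,2,3,5}

Answer: UNREACHABLE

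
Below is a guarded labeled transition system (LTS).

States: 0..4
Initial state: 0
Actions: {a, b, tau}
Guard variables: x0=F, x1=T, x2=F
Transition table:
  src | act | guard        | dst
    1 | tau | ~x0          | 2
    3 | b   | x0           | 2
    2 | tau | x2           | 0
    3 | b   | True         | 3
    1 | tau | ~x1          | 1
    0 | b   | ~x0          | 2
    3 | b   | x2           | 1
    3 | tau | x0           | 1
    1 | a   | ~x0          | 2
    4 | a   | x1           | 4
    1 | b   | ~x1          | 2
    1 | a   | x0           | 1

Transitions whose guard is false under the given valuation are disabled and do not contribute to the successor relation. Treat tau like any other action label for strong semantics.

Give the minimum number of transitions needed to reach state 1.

Answer: UNREACHABLE

Trace:
Breadth-first toward 1:
  depth 0: {0}
  depth 1: {2}
1 never appears.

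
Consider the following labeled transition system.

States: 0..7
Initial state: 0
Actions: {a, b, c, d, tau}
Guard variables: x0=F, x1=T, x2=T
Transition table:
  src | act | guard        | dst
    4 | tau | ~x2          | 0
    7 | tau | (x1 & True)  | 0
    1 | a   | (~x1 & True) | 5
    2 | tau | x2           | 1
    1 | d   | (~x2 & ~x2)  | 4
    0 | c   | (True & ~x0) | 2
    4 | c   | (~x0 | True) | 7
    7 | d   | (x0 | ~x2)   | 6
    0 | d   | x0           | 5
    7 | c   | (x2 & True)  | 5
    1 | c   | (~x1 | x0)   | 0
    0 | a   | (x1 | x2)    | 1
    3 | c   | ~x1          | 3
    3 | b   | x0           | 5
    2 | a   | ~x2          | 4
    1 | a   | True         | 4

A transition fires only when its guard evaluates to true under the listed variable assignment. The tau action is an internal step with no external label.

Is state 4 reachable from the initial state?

7 transition(s) survive guard evaluation.
depth 0: {0}
depth 1: {1,2}  now seen {0,1,2}
depth 2: {4}  now seen {0,1,2,4}
depth 3: {7}  now seen {0,1,2,4,7}
depth 4: {5}  now seen {0,1,2,4,5,7}
R = {0,1,2,4,5,7}
Path to 4: a·a

Answer: REACHABLE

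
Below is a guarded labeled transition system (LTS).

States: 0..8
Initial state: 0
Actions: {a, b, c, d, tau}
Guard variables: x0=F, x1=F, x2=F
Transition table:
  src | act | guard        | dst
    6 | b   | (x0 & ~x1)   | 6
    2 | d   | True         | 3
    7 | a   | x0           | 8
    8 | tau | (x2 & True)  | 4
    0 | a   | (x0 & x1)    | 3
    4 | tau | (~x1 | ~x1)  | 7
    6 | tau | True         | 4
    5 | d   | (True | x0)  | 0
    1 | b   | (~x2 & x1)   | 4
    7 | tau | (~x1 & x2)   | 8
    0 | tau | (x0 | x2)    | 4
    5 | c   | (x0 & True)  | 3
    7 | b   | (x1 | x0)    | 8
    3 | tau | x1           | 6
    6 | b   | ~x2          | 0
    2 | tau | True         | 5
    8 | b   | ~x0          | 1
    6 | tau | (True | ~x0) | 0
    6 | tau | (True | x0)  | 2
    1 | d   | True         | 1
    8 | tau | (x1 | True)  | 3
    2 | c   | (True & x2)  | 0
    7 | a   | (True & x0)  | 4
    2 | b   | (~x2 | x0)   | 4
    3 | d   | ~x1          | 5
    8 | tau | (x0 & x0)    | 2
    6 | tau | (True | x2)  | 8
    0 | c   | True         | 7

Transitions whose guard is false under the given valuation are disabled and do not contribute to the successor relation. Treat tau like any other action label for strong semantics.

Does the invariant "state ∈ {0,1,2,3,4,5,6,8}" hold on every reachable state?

Allowed set {0,1,2,3,4,5,6,8}
Reachable = {0,7}
  0: safe
  7: ✗ unsafe
witness against invariant: c → 7

Answer: INVARIANT VIOLATED at state 7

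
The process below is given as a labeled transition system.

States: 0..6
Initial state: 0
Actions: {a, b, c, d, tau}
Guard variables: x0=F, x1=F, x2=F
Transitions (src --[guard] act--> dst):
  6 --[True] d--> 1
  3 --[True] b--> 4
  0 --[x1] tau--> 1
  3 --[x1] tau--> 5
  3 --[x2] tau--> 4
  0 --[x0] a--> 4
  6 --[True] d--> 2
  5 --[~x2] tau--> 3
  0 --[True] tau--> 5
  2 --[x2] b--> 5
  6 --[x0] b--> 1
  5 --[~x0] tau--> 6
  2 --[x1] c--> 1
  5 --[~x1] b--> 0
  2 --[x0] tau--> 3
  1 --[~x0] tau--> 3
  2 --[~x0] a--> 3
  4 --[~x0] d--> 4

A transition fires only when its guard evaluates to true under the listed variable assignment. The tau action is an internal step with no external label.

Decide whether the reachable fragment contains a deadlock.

Reach set: {0,1,2,3,4,5,6}
  0: tau→5  [deg 1]
  1: tau→3  [deg 1]
  2: a→3  [deg 1]
  3: b→4  [deg 1]
  4: d→4  [deg 1]
  5: b→0  tau→3  tau→6  [deg 3]
  6: d→1  d→2  [deg 2]

Answer: DEADLOCK-FREE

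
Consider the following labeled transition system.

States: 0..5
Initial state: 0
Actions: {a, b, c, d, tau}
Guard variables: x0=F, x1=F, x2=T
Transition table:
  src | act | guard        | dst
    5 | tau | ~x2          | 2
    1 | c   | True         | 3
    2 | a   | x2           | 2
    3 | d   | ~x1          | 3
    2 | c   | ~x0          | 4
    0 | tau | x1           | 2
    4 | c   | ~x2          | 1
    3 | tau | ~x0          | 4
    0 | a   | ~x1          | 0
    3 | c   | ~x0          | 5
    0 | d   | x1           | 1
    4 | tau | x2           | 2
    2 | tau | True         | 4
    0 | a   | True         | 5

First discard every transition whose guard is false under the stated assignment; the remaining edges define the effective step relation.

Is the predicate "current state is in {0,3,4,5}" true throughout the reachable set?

Inv-set: {0,3,4,5}
Reach set: {0,5}
  0: ok
  5: ok

Answer: INVARIANT HOLDS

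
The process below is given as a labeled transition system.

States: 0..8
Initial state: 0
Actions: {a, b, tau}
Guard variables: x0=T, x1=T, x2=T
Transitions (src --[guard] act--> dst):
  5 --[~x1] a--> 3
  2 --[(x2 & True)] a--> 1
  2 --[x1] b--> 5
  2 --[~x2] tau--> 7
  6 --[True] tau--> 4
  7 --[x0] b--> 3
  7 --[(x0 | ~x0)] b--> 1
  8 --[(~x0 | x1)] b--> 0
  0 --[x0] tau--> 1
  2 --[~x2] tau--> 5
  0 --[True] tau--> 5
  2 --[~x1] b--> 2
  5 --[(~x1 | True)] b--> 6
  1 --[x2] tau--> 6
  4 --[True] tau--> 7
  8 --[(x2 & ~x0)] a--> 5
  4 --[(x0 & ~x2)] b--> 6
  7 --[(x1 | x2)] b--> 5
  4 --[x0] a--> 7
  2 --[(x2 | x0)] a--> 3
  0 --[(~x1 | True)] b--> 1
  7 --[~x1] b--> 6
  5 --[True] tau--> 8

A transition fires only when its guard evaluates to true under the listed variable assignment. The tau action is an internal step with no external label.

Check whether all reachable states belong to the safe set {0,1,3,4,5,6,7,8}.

Allowed set {0,1,3,4,5,6,7,8}
R = {0,1,3,4,5,6,7,8}
  0: safe
  1: safe
  3: safe
  4: safe
  5: safe
  6: safe
  7: safe
  8: safe

Answer: INVARIANT HOLDS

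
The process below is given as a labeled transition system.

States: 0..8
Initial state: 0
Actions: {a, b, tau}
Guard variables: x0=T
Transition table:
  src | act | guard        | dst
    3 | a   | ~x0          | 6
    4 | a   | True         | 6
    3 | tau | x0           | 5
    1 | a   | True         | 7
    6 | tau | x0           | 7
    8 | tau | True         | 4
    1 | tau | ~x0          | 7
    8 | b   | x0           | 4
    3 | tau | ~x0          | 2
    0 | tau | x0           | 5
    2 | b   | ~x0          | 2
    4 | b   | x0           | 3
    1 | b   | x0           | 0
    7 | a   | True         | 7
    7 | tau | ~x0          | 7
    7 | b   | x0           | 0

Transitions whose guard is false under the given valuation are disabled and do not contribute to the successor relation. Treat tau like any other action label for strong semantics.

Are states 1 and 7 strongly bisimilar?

Bisimulation quotient by refinement:
  P[0] = {{0,1,2,3,4,5,6,7,8}}
  P[1] = {{0,3,6},{1,4,7},{2,5},{8}}
  P[2] = {{0,3},{1,7},{2,5},{4},{6},{8}}
6 equivalence class(es) (converged in 3)
1∈{1,7}, 7∈{1,7}

Answer: BISIMILAR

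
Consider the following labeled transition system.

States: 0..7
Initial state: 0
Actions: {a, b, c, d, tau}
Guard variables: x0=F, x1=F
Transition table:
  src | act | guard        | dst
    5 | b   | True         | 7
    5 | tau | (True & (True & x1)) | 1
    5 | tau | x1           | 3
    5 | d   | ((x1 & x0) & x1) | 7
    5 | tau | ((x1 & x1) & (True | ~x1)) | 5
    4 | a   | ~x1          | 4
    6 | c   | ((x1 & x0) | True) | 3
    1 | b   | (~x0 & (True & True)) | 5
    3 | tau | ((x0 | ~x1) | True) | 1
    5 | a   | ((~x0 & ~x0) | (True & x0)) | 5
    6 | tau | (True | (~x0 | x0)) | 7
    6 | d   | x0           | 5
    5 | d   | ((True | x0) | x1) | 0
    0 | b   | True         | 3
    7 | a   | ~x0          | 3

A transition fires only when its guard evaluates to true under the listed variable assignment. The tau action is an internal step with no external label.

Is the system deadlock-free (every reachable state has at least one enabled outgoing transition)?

Answer: DEADLOCK-FREE

Analysis:
Reachable = {0,1,3,5,7}
  0: b→3  [deg 1]
  1: b→5  [deg 1]
  3: tau→1  [deg 1]
  5: a→5  b→7  d→0  [deg 3]
  7: a→3  [deg 1]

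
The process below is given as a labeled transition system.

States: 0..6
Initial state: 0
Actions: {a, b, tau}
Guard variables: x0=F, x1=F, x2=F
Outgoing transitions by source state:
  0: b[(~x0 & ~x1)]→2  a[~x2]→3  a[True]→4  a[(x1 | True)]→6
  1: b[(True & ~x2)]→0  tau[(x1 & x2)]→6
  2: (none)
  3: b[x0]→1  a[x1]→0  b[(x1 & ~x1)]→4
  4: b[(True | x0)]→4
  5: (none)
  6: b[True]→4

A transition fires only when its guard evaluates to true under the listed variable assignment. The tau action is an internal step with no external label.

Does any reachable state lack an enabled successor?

Reach set: {0,2,3,4,6}
  0: a→3  a→4  a→6  b→2  [deg 4]
  2: ∅  [deadlock]
  3: ∅  [deadlock]
  4: b→4  [deg 1]
  6: b→4  [deg 1]
trace reaching 2: b

Answer: DEADLOCK at state 2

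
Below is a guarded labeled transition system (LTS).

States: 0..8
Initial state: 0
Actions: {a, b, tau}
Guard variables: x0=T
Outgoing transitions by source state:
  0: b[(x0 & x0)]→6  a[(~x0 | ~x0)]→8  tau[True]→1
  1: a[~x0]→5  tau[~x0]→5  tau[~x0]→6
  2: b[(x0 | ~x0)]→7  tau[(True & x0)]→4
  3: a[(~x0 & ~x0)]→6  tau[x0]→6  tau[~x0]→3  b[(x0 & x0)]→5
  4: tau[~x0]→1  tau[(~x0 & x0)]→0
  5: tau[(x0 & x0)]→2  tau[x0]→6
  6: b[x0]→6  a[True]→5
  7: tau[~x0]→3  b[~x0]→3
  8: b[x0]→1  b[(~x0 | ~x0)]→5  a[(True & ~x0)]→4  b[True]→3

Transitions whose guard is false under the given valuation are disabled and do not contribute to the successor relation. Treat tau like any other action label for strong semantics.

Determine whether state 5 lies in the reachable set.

Answer: REACHABLE

Working:
Guard filter leaves 12 enabled edge(s).
Layer 0: {0}
Layer 1: {1,6}  total {0,1,6}
Layer 2: {5}  total {0,1,5,6}
Layer 3: {2}  total {0,1,2,5,6}
Layer 4: {4,7}  total {0,1,2,4,5,6,7}
R = {0,1,2,4,5,6,7}
witness 5: b·a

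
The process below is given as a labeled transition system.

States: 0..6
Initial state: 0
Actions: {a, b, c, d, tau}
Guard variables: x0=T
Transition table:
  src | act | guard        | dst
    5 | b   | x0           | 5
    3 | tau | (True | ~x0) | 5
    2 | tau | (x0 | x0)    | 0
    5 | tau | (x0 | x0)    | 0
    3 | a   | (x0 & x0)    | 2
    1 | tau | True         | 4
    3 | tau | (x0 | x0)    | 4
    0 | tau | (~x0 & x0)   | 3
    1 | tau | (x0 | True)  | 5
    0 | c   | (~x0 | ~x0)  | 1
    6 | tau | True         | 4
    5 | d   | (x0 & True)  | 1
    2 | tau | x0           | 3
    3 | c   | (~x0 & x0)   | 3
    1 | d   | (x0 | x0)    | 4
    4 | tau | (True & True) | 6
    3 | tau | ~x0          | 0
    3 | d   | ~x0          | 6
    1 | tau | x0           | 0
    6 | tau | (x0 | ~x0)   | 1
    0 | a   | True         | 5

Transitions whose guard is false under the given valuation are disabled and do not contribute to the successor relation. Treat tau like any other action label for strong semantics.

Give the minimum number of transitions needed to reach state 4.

Answer: 3

Analysis:
Layered search for 4:
  Layer 0: {0}
  Layer 1: {5}
  Layer 2: {1}
  Layer 3: {4}
4 enters at depth 3; path a·d·d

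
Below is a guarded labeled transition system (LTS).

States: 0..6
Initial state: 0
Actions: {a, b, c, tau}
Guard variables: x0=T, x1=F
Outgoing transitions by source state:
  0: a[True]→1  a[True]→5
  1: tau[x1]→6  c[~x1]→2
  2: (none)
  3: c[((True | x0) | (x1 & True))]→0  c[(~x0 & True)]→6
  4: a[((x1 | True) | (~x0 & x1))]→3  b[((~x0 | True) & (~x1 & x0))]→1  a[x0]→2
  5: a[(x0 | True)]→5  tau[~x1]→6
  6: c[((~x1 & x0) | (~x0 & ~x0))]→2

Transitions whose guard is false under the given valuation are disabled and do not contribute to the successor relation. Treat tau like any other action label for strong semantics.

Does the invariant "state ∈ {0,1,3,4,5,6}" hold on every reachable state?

Inv-set: {0,1,3,4,5,6}
Reachable = {0,1,2,5,6}
  0: safe
  1: safe
  2: ✗ unsafe
  5: safe
  6: safe
counterexample path to 2: a·c

Answer: INVARIANT VIOLATED at state 2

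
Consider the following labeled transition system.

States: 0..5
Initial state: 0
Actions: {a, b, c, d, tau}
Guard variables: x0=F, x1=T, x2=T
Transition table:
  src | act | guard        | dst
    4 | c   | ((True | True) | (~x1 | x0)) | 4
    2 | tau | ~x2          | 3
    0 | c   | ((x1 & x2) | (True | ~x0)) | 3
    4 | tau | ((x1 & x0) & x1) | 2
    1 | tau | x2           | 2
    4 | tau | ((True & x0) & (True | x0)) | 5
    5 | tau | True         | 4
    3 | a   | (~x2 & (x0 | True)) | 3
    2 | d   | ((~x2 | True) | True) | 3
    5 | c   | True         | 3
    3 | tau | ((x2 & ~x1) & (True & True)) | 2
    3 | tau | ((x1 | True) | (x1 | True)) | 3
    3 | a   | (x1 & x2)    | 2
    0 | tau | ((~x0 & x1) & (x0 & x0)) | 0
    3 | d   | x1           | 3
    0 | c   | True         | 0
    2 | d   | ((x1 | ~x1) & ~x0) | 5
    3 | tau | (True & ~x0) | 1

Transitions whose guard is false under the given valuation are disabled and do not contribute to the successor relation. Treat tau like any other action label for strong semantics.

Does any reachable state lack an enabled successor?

Answer: DEADLOCK-FREE

Analysis:
R = {0,1,2,3,4,5}
  0: c→0  c→3  [deg 2]
  1: tau→2  [deg 1]
  2: d→3  d→5  [deg 2]
  3: a→2  d→3  tau→1  tau→3  [deg 4]
  4: c→4  [deg 1]
  5: c→3  tau→4  [deg 2]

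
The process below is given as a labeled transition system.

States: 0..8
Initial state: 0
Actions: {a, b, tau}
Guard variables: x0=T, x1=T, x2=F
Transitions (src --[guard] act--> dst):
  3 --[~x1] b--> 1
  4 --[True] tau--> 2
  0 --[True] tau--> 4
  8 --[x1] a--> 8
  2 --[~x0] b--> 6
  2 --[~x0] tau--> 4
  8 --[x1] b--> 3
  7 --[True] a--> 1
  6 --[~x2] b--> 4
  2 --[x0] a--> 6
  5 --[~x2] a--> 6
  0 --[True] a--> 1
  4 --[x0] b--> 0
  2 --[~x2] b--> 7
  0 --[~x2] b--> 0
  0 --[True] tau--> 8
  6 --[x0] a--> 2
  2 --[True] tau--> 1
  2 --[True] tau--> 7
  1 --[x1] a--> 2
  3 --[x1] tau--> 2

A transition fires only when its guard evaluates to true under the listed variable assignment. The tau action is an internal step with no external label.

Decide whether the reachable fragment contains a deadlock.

Reachable = {0,1,2,3,4,6,7,8}
  0: a→1  b→0  tau→4  tau→8  [4 out]
  1: a→2  [1 out]
  2: a→6  b→7  tau→1  tau→7  [4 out]
  3: tau→2  [1 out]
  4: b→0  tau→2  [2 out]
  6: a→2  b→4  [2 out]
  7: a→1  [1 out]
  8: a→8  b→3  [2 out]

Answer: DEADLOCK-FREE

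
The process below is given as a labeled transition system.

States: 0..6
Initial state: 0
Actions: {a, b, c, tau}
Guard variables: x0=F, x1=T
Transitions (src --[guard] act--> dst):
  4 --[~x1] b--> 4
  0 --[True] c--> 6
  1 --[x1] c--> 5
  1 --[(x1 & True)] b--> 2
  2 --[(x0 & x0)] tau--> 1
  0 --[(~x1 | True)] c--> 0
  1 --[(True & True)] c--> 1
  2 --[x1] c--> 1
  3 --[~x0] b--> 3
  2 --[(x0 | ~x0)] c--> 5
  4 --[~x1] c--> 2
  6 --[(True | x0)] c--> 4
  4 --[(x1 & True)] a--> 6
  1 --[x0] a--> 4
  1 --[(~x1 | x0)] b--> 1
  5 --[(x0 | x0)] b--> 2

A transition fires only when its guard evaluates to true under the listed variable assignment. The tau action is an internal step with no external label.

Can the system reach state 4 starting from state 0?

Answer: REACHABLE

Analysis:
10 transition(s) survive guard evaluation.
Layer 0: {0}
Layer 1: {6}  cumulative {0,6}
Layer 2: {4}  cumulative {0,4,6}
Reachable = {0,4,6}
trace reaching 4: c·c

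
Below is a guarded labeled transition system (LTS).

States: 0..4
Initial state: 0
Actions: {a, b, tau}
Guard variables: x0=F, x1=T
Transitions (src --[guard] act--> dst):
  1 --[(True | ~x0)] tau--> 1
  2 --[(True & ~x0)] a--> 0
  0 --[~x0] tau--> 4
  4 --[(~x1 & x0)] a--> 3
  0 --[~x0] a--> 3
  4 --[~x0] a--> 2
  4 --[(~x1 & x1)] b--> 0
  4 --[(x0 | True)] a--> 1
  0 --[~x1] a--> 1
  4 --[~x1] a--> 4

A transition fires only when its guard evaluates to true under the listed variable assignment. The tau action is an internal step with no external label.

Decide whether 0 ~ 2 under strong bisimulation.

Answer: NOT BISIMILAR

Trace:
Compute ~ classes (split until stable):
  P[0] = {{0,1,2,3,4}}
  P[1] = {{0},{1},{2,4},{3}}
  P[2] = {{0},{1},{2},{3},{4}}
stable after 3 split(s): 5 block(s)
0∈{0}, 2∈{2}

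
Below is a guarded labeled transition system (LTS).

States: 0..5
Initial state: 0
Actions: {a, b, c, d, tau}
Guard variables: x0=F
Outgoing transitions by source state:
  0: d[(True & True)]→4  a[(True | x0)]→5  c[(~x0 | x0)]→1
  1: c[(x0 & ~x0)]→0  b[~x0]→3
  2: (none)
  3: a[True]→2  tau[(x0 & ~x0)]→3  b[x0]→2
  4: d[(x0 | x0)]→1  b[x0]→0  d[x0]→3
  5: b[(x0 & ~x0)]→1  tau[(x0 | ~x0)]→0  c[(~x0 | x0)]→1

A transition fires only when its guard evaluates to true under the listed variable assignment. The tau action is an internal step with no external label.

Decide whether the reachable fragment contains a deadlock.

Answer: DEADLOCK at state 2

Working:
R = {0,1,2,3,4,5}
  0: a→5  c→1  d→4  [3 out]
  1: b→3  [1 out]
  2: ∅  [no exit]
  3: a→2  [1 out]
  4: ∅  [no exit]
  5: c→1  tau→0  [2 out]
witness 2: c·b·a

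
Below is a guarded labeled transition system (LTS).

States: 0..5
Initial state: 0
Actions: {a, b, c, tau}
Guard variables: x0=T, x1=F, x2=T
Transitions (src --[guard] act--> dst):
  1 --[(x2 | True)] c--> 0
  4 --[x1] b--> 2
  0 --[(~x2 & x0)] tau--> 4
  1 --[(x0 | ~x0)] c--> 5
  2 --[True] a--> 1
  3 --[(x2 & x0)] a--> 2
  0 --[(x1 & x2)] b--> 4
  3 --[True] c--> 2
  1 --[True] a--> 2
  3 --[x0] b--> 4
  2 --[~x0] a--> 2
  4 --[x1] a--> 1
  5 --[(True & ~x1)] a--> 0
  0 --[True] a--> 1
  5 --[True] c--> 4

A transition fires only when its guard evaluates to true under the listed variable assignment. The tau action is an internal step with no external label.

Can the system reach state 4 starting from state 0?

Answer: REACHABLE

Working:
Guard filter leaves 10 enabled edge(s).
Layer 0: {0}
Layer 1: {1}  total {0,1}
Layer 2: {2,5}  total {0,1,2,5}
Layer 3: {4}  total {0,1,2,4,5}
Reachable = {0,1,2,4,5}
trace reaching 4: a·c·c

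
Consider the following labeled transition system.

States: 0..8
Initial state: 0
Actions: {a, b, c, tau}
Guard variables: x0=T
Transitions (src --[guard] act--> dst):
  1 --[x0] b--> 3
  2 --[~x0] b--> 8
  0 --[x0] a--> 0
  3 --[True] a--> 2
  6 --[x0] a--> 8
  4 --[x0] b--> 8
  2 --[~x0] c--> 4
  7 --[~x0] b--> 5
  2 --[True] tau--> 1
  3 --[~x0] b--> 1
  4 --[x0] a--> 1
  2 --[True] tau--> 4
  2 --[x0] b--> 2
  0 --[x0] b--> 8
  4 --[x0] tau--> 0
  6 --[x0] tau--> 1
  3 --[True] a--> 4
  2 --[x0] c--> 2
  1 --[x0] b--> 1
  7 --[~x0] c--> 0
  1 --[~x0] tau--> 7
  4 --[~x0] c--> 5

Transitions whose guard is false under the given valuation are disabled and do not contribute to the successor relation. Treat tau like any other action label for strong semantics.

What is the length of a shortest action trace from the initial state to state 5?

BFS to 5:
  depth 0: {0}
  depth 1: {8}
5 never appears.

Answer: UNREACHABLE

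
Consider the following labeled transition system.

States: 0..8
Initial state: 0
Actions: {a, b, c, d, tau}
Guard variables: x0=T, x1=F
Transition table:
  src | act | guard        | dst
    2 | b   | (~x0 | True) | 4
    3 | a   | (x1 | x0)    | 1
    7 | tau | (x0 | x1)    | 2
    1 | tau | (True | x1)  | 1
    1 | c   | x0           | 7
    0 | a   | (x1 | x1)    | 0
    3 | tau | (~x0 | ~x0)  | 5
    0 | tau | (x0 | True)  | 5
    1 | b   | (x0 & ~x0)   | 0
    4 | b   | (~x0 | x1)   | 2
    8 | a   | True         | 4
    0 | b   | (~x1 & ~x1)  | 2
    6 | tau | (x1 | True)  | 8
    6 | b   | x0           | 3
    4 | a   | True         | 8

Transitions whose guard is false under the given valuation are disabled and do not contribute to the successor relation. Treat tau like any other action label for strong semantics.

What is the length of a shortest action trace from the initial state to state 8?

Breadth-first toward 8:
  depth 0: {0}
  depth 1: {2,5}
  depth 2: {4}
  depth 3: {8}
depth(8)=3, e.g. b·b·a

Answer: 3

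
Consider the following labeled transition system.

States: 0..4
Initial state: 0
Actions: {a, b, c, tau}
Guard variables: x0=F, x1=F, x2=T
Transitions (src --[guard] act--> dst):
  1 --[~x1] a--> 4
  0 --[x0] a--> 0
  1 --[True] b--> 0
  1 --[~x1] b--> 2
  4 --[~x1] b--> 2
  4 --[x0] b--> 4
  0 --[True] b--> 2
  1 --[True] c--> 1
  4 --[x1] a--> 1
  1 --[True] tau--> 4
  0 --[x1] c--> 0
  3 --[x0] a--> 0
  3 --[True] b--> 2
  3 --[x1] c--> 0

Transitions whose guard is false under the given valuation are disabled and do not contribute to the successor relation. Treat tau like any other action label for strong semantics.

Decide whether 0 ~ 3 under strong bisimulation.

Answer: BISIMILAR

Trace:
Bisimulation quotient by refinement:
  P[0] = {{0,1,2,3,4}}
  P[1] = {{0,3,4},{1},{2}}
3 equivalence class(es) (converged in 2)
class of 0: {0,3,4}; class of 3: {0,3,4}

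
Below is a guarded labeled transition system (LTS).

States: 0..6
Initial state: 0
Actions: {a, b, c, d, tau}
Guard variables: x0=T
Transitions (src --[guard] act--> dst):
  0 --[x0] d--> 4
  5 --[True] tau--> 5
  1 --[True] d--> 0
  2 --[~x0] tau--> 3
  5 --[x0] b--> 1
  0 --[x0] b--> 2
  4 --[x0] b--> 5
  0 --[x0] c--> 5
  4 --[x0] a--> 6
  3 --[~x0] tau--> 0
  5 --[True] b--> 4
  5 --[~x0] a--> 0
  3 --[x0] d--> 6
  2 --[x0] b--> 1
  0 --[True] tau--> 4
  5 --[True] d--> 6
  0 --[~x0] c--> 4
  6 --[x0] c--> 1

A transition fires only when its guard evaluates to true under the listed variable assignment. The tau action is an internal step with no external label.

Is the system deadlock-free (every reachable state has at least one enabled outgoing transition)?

Answer: DEADLOCK-FREE

Trace:
R = {0,1,2,4,5,6}
  0: b→2  c→5  d→4  tau→4  [4 out]
  1: d→0  [1 out]
  2: b→1  [1 out]
  4: a→6  b→5  [2 out]
  5: b→1  b→4  d→6  tau→5  [4 out]
  6: c→1  [1 out]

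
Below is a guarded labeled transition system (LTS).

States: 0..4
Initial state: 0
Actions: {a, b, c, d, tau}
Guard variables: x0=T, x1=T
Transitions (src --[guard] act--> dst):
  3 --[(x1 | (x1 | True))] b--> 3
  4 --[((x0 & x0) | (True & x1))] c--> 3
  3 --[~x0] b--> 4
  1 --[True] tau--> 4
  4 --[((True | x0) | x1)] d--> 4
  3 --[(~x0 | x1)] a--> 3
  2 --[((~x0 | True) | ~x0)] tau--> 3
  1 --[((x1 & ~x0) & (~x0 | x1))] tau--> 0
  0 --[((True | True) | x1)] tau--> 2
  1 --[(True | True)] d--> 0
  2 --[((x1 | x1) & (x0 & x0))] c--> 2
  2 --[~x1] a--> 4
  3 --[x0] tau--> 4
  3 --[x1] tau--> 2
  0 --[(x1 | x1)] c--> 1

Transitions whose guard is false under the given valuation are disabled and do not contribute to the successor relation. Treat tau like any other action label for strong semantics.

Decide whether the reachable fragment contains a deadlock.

Reachable = {0,1,2,3,4}
  0: c→1  tau→2  [2 out]
  1: d→0  tau→4  [2 out]
  2: c→2  tau→3  [2 out]
  3: a→3  b→3  tau→2  tau→4  [4 out]
  4: c→3  d→4  [2 out]

Answer: DEADLOCK-FREE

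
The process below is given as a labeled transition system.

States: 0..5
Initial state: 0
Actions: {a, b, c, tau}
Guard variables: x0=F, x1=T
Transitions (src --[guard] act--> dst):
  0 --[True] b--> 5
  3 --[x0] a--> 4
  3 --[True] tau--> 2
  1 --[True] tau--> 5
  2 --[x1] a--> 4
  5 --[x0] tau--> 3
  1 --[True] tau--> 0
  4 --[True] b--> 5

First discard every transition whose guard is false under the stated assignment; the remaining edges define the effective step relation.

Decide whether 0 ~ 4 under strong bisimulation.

Refine partition for ~:
  round 0: {{0,1,2,3,4,5}}
  round 1: {{0,4},{1,3},{2},{5}}
  round 2: {{0,4},{1},{2},{3},{5}}
5 equivalence class(es) (converged in 3)
class of 0: {0,4}; class of 4: {0,4}

Answer: BISIMILAR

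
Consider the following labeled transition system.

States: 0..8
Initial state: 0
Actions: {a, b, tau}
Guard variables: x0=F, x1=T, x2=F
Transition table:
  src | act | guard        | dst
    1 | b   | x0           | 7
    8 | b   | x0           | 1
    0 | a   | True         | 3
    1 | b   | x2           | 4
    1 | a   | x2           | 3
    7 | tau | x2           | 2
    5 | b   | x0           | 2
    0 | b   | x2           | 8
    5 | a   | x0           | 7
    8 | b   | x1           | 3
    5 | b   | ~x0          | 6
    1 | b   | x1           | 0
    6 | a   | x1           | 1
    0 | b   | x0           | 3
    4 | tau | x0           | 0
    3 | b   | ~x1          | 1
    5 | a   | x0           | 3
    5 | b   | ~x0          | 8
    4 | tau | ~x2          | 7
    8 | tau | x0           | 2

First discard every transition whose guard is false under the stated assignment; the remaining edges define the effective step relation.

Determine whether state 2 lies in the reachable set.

7 transition(s) survive guard evaluation.
Layer 0: {0}
Layer 1: {3}  cumulative {0,3}
Reach set: {0,3}

Answer: UNREACHABLE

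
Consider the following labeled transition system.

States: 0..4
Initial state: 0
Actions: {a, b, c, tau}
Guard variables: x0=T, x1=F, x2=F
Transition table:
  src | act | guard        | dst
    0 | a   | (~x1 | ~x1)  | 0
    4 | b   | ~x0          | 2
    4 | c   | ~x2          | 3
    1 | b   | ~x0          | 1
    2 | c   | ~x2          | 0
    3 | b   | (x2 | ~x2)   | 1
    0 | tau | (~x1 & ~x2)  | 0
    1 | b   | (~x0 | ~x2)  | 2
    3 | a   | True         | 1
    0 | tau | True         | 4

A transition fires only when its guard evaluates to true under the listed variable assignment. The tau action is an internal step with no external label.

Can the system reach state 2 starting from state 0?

8 transition(s) survive guard evaluation.
Layer 0: {0}
Layer 1: {4}  total {0,4}
Layer 2: {3}  total {0,3,4}
Layer 3: {1}  total {0,1,3,4}
Layer 4: {2}  total {0,1,2,3,4}
Reach set: {0,1,2,3,4}
witness 2: tau·c·b·b

Answer: REACHABLE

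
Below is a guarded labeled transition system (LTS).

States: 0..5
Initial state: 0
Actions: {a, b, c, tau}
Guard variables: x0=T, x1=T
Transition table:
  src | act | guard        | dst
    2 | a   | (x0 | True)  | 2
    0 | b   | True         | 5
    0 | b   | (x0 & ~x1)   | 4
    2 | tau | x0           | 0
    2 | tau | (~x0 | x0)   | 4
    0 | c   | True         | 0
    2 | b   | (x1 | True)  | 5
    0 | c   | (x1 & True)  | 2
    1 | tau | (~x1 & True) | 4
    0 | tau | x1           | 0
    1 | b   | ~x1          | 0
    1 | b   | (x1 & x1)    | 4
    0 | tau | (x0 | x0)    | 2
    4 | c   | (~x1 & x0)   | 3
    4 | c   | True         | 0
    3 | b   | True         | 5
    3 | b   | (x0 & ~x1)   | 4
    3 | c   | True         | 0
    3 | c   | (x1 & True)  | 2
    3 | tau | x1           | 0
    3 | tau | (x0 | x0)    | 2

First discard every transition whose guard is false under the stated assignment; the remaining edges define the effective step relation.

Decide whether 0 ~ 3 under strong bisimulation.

Answer: BISIMILAR

Trace:
Refine partition for ~:
  π0 = {{0,1,2,3,4,5}}
  π1 = {{0,3},{1},{2},{4},{5}}
stable after 2 split(s): 5 block(s)
class of 0: {0,3}; class of 3: {0,3}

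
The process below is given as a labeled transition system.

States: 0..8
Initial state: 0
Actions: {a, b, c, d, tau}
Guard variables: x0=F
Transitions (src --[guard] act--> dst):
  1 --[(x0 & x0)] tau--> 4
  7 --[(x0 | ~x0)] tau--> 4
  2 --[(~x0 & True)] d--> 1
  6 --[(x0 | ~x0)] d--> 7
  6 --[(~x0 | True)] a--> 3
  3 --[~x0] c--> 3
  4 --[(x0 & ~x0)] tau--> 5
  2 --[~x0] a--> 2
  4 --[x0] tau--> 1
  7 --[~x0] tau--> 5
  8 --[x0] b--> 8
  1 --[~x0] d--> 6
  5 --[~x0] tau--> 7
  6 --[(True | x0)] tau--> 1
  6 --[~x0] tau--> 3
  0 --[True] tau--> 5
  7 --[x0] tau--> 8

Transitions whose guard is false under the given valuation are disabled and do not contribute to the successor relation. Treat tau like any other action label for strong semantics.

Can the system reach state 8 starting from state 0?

Answer: UNREACHABLE

Analysis:
After dropping false guards: 12 live edges.
depth 0: {0}
depth 1: {5}  now seen {0,5}
depth 2: {7}  now seen {0,5,7}
depth 3: {4}  now seen {0,4,5,7}
Reachable = {0,4,5,7}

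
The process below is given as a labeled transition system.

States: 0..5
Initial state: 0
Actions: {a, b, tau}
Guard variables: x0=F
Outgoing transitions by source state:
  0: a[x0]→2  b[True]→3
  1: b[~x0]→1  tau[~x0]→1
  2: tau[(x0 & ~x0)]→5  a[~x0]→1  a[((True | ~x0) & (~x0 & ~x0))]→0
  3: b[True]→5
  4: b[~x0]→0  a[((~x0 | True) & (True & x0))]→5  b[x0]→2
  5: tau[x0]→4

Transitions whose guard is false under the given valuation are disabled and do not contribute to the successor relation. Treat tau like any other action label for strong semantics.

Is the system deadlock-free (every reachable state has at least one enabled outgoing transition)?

R = {0,3,5}
  0: b→3  [1 exit(s)]
  3: b→5  [1 exit(s)]
  5: ∅  [no exit]
trace reaching 5: b·b

Answer: DEADLOCK at state 5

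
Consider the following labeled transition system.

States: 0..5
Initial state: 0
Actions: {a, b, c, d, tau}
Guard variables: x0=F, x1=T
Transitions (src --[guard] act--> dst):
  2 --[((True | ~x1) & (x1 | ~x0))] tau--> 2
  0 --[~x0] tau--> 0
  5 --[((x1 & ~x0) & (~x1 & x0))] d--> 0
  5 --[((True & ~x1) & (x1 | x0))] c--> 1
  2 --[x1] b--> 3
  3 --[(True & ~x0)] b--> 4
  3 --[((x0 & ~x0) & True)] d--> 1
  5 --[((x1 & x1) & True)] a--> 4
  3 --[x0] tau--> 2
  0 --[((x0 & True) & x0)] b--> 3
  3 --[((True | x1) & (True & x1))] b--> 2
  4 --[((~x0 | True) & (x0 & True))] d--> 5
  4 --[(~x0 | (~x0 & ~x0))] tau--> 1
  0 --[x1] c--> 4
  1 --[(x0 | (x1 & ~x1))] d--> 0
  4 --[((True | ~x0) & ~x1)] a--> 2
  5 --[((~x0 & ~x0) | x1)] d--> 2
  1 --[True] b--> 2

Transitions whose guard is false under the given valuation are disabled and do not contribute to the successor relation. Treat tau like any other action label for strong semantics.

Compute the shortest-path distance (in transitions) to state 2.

Breadth-first toward 2:
  L0 = {0}
  L1 = {4}
  L2 = {1}
  L3 = {2}
2 enters at depth 3; path c·tau·b

Answer: 3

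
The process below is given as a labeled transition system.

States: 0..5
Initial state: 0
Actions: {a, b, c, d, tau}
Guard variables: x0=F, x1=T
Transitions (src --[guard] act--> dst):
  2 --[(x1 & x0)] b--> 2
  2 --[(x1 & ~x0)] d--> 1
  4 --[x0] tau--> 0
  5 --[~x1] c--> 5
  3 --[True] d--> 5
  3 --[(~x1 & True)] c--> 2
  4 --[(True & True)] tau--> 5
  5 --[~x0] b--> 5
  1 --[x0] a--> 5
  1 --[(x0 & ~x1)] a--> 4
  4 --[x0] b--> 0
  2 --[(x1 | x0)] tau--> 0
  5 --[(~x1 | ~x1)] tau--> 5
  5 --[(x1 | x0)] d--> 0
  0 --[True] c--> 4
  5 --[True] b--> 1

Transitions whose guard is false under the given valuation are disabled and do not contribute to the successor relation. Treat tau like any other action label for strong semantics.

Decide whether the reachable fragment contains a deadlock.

Answer: DEADLOCK at state 1

Analysis:
Reachable = {0,1,4,5}
  0: c→4  [1 out]
  1: ∅  [STUCK]
  4: tau→5  [1 out]
  5: b→1  b→5  d→0  [3 out]
witness 1: c·tau·b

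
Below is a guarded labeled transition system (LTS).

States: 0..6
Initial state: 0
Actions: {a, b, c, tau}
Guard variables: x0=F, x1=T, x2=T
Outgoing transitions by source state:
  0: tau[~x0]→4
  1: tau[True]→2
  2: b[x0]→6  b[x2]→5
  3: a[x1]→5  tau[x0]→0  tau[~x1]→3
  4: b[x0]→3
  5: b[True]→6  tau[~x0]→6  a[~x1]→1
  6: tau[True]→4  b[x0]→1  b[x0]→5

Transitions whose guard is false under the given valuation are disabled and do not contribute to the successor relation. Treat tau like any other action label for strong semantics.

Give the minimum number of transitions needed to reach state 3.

BFS to 3:
  Layer 0: {0}
  Layer 1: {4}
3 never appears.

Answer: UNREACHABLE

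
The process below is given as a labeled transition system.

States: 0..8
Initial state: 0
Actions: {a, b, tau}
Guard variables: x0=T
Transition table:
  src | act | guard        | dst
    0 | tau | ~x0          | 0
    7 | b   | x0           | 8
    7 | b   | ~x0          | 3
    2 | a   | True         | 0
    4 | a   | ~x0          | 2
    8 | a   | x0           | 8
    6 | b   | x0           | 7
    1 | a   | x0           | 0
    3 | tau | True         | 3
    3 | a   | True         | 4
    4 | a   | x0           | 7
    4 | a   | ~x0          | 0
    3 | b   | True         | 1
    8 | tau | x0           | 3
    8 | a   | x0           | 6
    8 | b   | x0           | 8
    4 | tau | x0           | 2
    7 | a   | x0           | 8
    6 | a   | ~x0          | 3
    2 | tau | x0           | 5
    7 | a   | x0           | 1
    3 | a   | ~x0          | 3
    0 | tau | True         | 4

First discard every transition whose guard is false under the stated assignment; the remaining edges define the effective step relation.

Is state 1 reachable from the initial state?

After dropping false guards: 17 live edges.
L0 = {0}
L1 = {4}  cumulative {0,4}
L2 = {2,7}  cumulative {0,2,4,7}
L3 = {1,5,8}  cumulative {0,1,2,4,5,7,8}
L4 = {3,6}  cumulative {0,1,2,3,4,5,6,7,8}
Reach set: {0,1,2,3,4,5,6,7,8}
witness 1: tau·a·a

Answer: REACHABLE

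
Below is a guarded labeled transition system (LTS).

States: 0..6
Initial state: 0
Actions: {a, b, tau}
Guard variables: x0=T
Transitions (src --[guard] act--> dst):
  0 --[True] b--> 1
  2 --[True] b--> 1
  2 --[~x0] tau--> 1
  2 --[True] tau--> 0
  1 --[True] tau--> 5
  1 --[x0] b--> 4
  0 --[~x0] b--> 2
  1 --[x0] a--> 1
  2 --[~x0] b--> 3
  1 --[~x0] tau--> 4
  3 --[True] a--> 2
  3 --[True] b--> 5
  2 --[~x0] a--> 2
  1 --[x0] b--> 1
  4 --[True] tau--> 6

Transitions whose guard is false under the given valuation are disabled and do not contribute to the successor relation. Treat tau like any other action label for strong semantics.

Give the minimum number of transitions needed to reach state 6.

BFS to 6:
  depth 0: {0}
  depth 1: {1}
  depth 2: {4,5}
  depth 3: {6}
6 enters at depth 3; path b·b·tau

Answer: 3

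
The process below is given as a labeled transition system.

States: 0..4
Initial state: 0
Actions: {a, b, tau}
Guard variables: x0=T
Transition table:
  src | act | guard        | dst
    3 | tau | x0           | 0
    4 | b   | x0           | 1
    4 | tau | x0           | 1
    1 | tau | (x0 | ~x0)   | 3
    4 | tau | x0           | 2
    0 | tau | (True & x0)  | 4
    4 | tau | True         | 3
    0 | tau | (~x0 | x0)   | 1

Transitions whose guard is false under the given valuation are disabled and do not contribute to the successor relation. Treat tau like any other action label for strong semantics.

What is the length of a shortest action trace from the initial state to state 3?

BFS to 3:
  depth 0: {0}
  depth 1: {1,4}
  depth 2: {2,3}
depth(3)=2, e.g. tau·tau

Answer: 2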